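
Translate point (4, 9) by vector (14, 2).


Translation: (x+dx, y+dy) = (4+14, 9+2) = (18, 11)

(18, 11)


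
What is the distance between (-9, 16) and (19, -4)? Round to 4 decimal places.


d = sqrt((19--9)^2 + (-4-16)^2) = 34.4093

34.4093


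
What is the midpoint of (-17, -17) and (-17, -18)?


Midpoint = ((-17+-17)/2, (-17+-18)/2) = (-17, -17.5)

(-17, -17.5)


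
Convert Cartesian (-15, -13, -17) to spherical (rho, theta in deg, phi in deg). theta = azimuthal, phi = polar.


rho = sqrt((-15)^2 + (-13)^2 + (-17)^2) = 26.1343
theta = atan2(-13, -15) = 220.9144 deg
phi = acos(-17/26.1343) = 130.5783 deg

rho = 26.1343, theta = 220.9144 deg, phi = 130.5783 deg


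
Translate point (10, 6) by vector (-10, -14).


Translation: (x+dx, y+dy) = (10+-10, 6+-14) = (0, -8)

(0, -8)


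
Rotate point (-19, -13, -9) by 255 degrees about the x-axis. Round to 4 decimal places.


x' = -19
y' = -13*cos(255) - -9*sin(255) = -5.3287
z' = -13*sin(255) + -9*cos(255) = 14.8864

(-19, -5.3287, 14.8864)


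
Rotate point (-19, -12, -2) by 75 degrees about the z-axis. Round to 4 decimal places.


x' = -19*cos(75) - -12*sin(75) = 6.6735
y' = -19*sin(75) + -12*cos(75) = -21.4584
z' = -2

(6.6735, -21.4584, -2)


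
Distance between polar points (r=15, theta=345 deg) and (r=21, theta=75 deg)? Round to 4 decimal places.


d = sqrt(r1^2 + r2^2 - 2*r1*r2*cos(t2-t1))
d = sqrt(15^2 + 21^2 - 2*15*21*cos(75-345)) = 25.807

25.807


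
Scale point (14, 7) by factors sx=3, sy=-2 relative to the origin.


Scaling: (x*sx, y*sy) = (14*3, 7*-2) = (42, -14)

(42, -14)


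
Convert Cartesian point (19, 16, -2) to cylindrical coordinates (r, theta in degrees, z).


r = sqrt(19^2 + 16^2) = 24.8395
theta = atan2(16, 19) = 40.1009 deg
z = -2

r = 24.8395, theta = 40.1009 deg, z = -2


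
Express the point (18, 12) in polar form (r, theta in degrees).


r = sqrt(18^2 + 12^2) = 21.6333
theta = atan2(12, 18) = 33.6901 degrees

r = 21.6333, theta = 33.6901 degrees


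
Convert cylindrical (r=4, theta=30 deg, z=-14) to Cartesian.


x = 4 * cos(30) = 3.4641
y = 4 * sin(30) = 2
z = -14

(3.4641, 2, -14)


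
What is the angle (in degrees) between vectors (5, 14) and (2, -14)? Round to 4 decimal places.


dot = 5*2 + 14*-14 = -186
|u| = 14.8661, |v| = 14.1421
cos(angle) = -0.8847
angle = 152.2161 degrees

152.2161 degrees


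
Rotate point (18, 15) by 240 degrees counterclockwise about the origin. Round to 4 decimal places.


x' = 18*cos(240) - 15*sin(240) = 3.9904
y' = 18*sin(240) + 15*cos(240) = -23.0885

(3.9904, -23.0885)


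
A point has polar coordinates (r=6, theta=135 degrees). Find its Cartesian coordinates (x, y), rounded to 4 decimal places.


x = 6 * cos(135) = -4.2426
y = 6 * sin(135) = 4.2426

(-4.2426, 4.2426)


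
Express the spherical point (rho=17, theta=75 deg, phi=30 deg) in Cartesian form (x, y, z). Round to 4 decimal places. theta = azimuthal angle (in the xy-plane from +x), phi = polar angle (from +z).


x = 17 * sin(30) * cos(75) = 2.2
y = 17 * sin(30) * sin(75) = 8.2104
z = 17 * cos(30) = 14.7224

(2.2, 8.2104, 14.7224)


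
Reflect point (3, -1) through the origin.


Reflection through origin: (x, y) -> (-x, -y)
(3, -1) -> (-3, 1)

(-3, 1)


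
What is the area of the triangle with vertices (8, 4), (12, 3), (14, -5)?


Area = |x1(y2-y3) + x2(y3-y1) + x3(y1-y2)| / 2
= |8*(3--5) + 12*(-5-4) + 14*(4-3)| / 2
= 15

15


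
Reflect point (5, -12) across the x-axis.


Reflection across x-axis: (x, y) -> (x, -y)
(5, -12) -> (5, 12)

(5, 12)


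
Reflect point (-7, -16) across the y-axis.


Reflection across y-axis: (x, y) -> (-x, y)
(-7, -16) -> (7, -16)

(7, -16)


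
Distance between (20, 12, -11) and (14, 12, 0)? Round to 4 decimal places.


d = sqrt((14-20)^2 + (12-12)^2 + (0--11)^2) = 12.53

12.53


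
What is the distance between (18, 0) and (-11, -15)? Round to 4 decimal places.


d = sqrt((-11-18)^2 + (-15-0)^2) = 32.6497

32.6497


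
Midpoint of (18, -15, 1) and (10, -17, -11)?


Midpoint = ((18+10)/2, (-15+-17)/2, (1+-11)/2) = (14, -16, -5)

(14, -16, -5)


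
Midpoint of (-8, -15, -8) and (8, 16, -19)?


Midpoint = ((-8+8)/2, (-15+16)/2, (-8+-19)/2) = (0, 0.5, -13.5)

(0, 0.5, -13.5)


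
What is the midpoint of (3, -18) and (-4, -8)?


Midpoint = ((3+-4)/2, (-18+-8)/2) = (-0.5, -13)

(-0.5, -13)


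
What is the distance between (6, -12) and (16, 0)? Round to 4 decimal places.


d = sqrt((16-6)^2 + (0--12)^2) = 15.6205

15.6205


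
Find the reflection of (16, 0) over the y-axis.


Reflection across y-axis: (x, y) -> (-x, y)
(16, 0) -> (-16, 0)

(-16, 0)


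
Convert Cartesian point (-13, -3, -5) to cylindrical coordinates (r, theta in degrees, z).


r = sqrt((-13)^2 + (-3)^2) = 13.3417
theta = atan2(-3, -13) = 192.9946 deg
z = -5

r = 13.3417, theta = 192.9946 deg, z = -5


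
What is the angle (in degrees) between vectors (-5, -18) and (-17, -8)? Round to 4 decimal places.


dot = -5*-17 + -18*-8 = 229
|u| = 18.6815, |v| = 18.7883
cos(angle) = 0.6524
angle = 49.2748 degrees

49.2748 degrees


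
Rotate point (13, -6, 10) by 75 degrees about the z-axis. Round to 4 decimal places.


x' = 13*cos(75) - -6*sin(75) = 9.1602
y' = 13*sin(75) + -6*cos(75) = 11.0041
z' = 10

(9.1602, 11.0041, 10)


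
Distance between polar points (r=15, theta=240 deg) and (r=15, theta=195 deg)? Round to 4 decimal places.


d = sqrt(r1^2 + r2^2 - 2*r1*r2*cos(t2-t1))
d = sqrt(15^2 + 15^2 - 2*15*15*cos(195-240)) = 11.4805

11.4805


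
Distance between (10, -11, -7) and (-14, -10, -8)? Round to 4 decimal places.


d = sqrt((-14-10)^2 + (-10--11)^2 + (-8--7)^2) = 24.0416

24.0416


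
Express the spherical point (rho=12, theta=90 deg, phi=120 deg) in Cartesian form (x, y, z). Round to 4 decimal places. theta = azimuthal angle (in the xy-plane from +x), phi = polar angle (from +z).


x = 12 * sin(120) * cos(90) = 0
y = 12 * sin(120) * sin(90) = 10.3923
z = 12 * cos(120) = -6

(0, 10.3923, -6)


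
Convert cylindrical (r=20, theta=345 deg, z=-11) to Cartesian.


x = 20 * cos(345) = 19.3185
y = 20 * sin(345) = -5.1764
z = -11

(19.3185, -5.1764, -11)


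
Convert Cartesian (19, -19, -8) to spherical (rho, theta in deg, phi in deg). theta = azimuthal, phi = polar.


rho = sqrt(19^2 + (-19)^2 + (-8)^2) = 28.0357
theta = atan2(-19, 19) = 315 deg
phi = acos(-8/28.0357) = 106.5798 deg

rho = 28.0357, theta = 315 deg, phi = 106.5798 deg


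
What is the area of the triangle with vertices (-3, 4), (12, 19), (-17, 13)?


Area = |x1(y2-y3) + x2(y3-y1) + x3(y1-y2)| / 2
= |-3*(19-13) + 12*(13-4) + -17*(4-19)| / 2
= 172.5

172.5


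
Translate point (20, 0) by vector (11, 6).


Translation: (x+dx, y+dy) = (20+11, 0+6) = (31, 6)

(31, 6)


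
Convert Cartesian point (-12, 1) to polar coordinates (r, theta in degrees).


r = sqrt((-12)^2 + 1^2) = 12.0416
theta = atan2(1, -12) = 175.2364 degrees

r = 12.0416, theta = 175.2364 degrees


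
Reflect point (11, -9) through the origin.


Reflection through origin: (x, y) -> (-x, -y)
(11, -9) -> (-11, 9)

(-11, 9)


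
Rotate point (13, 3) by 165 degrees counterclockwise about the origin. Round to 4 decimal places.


x' = 13*cos(165) - 3*sin(165) = -13.3335
y' = 13*sin(165) + 3*cos(165) = 0.4669

(-13.3335, 0.4669)


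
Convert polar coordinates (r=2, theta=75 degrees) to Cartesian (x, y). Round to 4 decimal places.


x = 2 * cos(75) = 0.5176
y = 2 * sin(75) = 1.9319

(0.5176, 1.9319)


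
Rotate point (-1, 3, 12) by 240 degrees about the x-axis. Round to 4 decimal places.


x' = -1
y' = 3*cos(240) - 12*sin(240) = 8.8923
z' = 3*sin(240) + 12*cos(240) = -8.5981

(-1, 8.8923, -8.5981)


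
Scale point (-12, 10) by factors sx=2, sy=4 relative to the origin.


Scaling: (x*sx, y*sy) = (-12*2, 10*4) = (-24, 40)

(-24, 40)


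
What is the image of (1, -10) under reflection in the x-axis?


Reflection across x-axis: (x, y) -> (x, -y)
(1, -10) -> (1, 10)

(1, 10)


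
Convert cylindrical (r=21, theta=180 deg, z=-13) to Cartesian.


x = 21 * cos(180) = -21
y = 21 * sin(180) = 0
z = -13

(-21, 0, -13)


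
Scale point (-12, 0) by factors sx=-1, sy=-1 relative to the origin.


Scaling: (x*sx, y*sy) = (-12*-1, 0*-1) = (12, 0)

(12, 0)


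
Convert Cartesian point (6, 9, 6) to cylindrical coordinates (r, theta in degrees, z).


r = sqrt(6^2 + 9^2) = 10.8167
theta = atan2(9, 6) = 56.3099 deg
z = 6

r = 10.8167, theta = 56.3099 deg, z = 6


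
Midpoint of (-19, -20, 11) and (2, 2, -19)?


Midpoint = ((-19+2)/2, (-20+2)/2, (11+-19)/2) = (-8.5, -9, -4)

(-8.5, -9, -4)


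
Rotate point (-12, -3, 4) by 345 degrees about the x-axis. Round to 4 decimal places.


x' = -12
y' = -3*cos(345) - 4*sin(345) = -1.8625
z' = -3*sin(345) + 4*cos(345) = 4.6402

(-12, -1.8625, 4.6402)


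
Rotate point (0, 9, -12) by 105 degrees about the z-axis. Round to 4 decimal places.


x' = 0*cos(105) - 9*sin(105) = -8.6933
y' = 0*sin(105) + 9*cos(105) = -2.3294
z' = -12

(-8.6933, -2.3294, -12)


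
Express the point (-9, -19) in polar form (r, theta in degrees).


r = sqrt((-9)^2 + (-19)^2) = 21.0238
theta = atan2(-19, -9) = 244.6538 degrees

r = 21.0238, theta = 244.6538 degrees


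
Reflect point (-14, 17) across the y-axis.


Reflection across y-axis: (x, y) -> (-x, y)
(-14, 17) -> (14, 17)

(14, 17)


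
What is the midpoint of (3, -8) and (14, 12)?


Midpoint = ((3+14)/2, (-8+12)/2) = (8.5, 2)

(8.5, 2)


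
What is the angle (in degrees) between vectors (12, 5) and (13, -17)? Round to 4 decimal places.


dot = 12*13 + 5*-17 = 71
|u| = 13, |v| = 21.4009
cos(angle) = 0.2552
angle = 75.2145 degrees

75.2145 degrees


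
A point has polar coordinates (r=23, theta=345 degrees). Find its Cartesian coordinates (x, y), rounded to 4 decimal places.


x = 23 * cos(345) = 22.2163
y = 23 * sin(345) = -5.9528

(22.2163, -5.9528)


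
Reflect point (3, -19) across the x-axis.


Reflection across x-axis: (x, y) -> (x, -y)
(3, -19) -> (3, 19)

(3, 19)


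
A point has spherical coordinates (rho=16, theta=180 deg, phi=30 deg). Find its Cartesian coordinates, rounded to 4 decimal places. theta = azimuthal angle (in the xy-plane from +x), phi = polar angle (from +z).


x = 16 * sin(30) * cos(180) = -8
y = 16 * sin(30) * sin(180) = 0
z = 16 * cos(30) = 13.8564

(-8, 0, 13.8564)


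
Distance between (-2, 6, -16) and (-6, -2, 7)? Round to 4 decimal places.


d = sqrt((-6--2)^2 + (-2-6)^2 + (7--16)^2) = 24.6779

24.6779


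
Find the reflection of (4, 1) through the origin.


Reflection through origin: (x, y) -> (-x, -y)
(4, 1) -> (-4, -1)

(-4, -1)


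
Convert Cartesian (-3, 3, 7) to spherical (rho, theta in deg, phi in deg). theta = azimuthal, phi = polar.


rho = sqrt((-3)^2 + 3^2 + 7^2) = 8.1854
theta = atan2(3, -3) = 135 deg
phi = acos(7/8.1854) = 31.2197 deg

rho = 8.1854, theta = 135 deg, phi = 31.2197 deg


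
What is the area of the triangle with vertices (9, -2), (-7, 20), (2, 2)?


Area = |x1(y2-y3) + x2(y3-y1) + x3(y1-y2)| / 2
= |9*(20-2) + -7*(2--2) + 2*(-2-20)| / 2
= 45

45


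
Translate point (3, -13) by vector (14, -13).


Translation: (x+dx, y+dy) = (3+14, -13+-13) = (17, -26)

(17, -26)


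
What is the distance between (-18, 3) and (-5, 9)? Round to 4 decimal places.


d = sqrt((-5--18)^2 + (9-3)^2) = 14.3178

14.3178


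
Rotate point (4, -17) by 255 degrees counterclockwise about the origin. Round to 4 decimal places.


x' = 4*cos(255) - -17*sin(255) = -17.456
y' = 4*sin(255) + -17*cos(255) = 0.5362

(-17.456, 0.5362)


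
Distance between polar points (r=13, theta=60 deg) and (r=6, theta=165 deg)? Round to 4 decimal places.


d = sqrt(r1^2 + r2^2 - 2*r1*r2*cos(t2-t1))
d = sqrt(13^2 + 6^2 - 2*13*6*cos(165-60)) = 15.6645

15.6645


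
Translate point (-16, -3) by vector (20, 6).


Translation: (x+dx, y+dy) = (-16+20, -3+6) = (4, 3)

(4, 3)


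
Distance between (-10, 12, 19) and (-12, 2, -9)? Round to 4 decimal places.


d = sqrt((-12--10)^2 + (2-12)^2 + (-9-19)^2) = 29.7993

29.7993


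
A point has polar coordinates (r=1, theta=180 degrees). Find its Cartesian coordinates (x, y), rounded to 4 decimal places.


x = 1 * cos(180) = -1
y = 1 * sin(180) = 0

(-1, 0)


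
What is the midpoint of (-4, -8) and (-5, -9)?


Midpoint = ((-4+-5)/2, (-8+-9)/2) = (-4.5, -8.5)

(-4.5, -8.5)


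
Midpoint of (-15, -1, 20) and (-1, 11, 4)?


Midpoint = ((-15+-1)/2, (-1+11)/2, (20+4)/2) = (-8, 5, 12)

(-8, 5, 12)


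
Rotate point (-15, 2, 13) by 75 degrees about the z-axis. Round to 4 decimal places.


x' = -15*cos(75) - 2*sin(75) = -5.8141
y' = -15*sin(75) + 2*cos(75) = -13.9712
z' = 13

(-5.8141, -13.9712, 13)


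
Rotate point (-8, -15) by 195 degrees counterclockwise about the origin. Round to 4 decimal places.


x' = -8*cos(195) - -15*sin(195) = 3.8451
y' = -8*sin(195) + -15*cos(195) = 16.5594

(3.8451, 16.5594)


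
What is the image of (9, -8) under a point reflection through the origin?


Reflection through origin: (x, y) -> (-x, -y)
(9, -8) -> (-9, 8)

(-9, 8)


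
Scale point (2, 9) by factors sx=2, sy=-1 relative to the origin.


Scaling: (x*sx, y*sy) = (2*2, 9*-1) = (4, -9)

(4, -9)


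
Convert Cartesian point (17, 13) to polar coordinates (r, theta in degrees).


r = sqrt(17^2 + 13^2) = 21.4009
theta = atan2(13, 17) = 37.4054 degrees

r = 21.4009, theta = 37.4054 degrees


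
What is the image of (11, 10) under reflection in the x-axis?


Reflection across x-axis: (x, y) -> (x, -y)
(11, 10) -> (11, -10)

(11, -10)


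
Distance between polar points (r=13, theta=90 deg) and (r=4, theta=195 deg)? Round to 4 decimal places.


d = sqrt(r1^2 + r2^2 - 2*r1*r2*cos(t2-t1))
d = sqrt(13^2 + 4^2 - 2*13*4*cos(195-90)) = 14.5574

14.5574


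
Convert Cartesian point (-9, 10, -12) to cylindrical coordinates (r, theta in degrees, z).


r = sqrt((-9)^2 + 10^2) = 13.4536
theta = atan2(10, -9) = 131.9872 deg
z = -12

r = 13.4536, theta = 131.9872 deg, z = -12


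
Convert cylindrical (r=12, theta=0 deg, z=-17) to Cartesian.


x = 12 * cos(0) = 12
y = 12 * sin(0) = 0
z = -17

(12, 0, -17)


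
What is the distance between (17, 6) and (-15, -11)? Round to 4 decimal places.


d = sqrt((-15-17)^2 + (-11-6)^2) = 36.2353

36.2353


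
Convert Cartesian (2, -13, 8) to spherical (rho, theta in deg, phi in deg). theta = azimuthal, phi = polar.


rho = sqrt(2^2 + (-13)^2 + 8^2) = 15.3948
theta = atan2(-13, 2) = 278.7462 deg
phi = acos(8/15.3948) = 58.6908 deg

rho = 15.3948, theta = 278.7462 deg, phi = 58.6908 deg


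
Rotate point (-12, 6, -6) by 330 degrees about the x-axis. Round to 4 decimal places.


x' = -12
y' = 6*cos(330) - -6*sin(330) = 2.1962
z' = 6*sin(330) + -6*cos(330) = -8.1962

(-12, 2.1962, -8.1962)


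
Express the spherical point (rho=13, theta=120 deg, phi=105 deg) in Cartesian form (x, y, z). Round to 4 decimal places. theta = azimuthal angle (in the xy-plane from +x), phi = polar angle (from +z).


x = 13 * sin(105) * cos(120) = -6.2785
y = 13 * sin(105) * sin(120) = 10.8747
z = 13 * cos(105) = -3.3646

(-6.2785, 10.8747, -3.3646)


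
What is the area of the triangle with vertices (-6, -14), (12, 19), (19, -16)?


Area = |x1(y2-y3) + x2(y3-y1) + x3(y1-y2)| / 2
= |-6*(19--16) + 12*(-16--14) + 19*(-14-19)| / 2
= 430.5

430.5


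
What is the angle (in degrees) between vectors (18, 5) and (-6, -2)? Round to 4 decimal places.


dot = 18*-6 + 5*-2 = -118
|u| = 18.6815, |v| = 6.3246
cos(angle) = -0.9987
angle = 177.0892 degrees

177.0892 degrees


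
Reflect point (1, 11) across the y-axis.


Reflection across y-axis: (x, y) -> (-x, y)
(1, 11) -> (-1, 11)

(-1, 11)


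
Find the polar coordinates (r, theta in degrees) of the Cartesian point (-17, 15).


r = sqrt((-17)^2 + 15^2) = 22.6716
theta = atan2(15, -17) = 138.5763 degrees

r = 22.6716, theta = 138.5763 degrees


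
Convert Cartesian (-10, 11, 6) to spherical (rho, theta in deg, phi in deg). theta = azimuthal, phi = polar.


rho = sqrt((-10)^2 + 11^2 + 6^2) = 16.0312
theta = atan2(11, -10) = 132.2737 deg
phi = acos(6/16.0312) = 68.0208 deg

rho = 16.0312, theta = 132.2737 deg, phi = 68.0208 deg


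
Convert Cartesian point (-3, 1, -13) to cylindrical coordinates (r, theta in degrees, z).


r = sqrt((-3)^2 + 1^2) = 3.1623
theta = atan2(1, -3) = 161.5651 deg
z = -13

r = 3.1623, theta = 161.5651 deg, z = -13


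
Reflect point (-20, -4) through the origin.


Reflection through origin: (x, y) -> (-x, -y)
(-20, -4) -> (20, 4)

(20, 4)


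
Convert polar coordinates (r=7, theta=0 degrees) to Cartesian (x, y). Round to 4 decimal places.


x = 7 * cos(0) = 7
y = 7 * sin(0) = 0

(7, 0)


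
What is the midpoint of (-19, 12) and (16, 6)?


Midpoint = ((-19+16)/2, (12+6)/2) = (-1.5, 9)

(-1.5, 9)


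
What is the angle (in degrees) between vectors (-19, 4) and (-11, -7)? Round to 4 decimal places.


dot = -19*-11 + 4*-7 = 181
|u| = 19.4165, |v| = 13.0384
cos(angle) = 0.715
angle = 44.3599 degrees

44.3599 degrees


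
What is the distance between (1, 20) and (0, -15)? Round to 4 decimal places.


d = sqrt((0-1)^2 + (-15-20)^2) = 35.0143

35.0143


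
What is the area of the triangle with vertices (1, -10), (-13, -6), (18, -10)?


Area = |x1(y2-y3) + x2(y3-y1) + x3(y1-y2)| / 2
= |1*(-6--10) + -13*(-10--10) + 18*(-10--6)| / 2
= 34

34


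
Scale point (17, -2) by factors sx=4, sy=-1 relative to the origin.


Scaling: (x*sx, y*sy) = (17*4, -2*-1) = (68, 2)

(68, 2)


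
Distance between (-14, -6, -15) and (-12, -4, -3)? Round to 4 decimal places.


d = sqrt((-12--14)^2 + (-4--6)^2 + (-3--15)^2) = 12.3288

12.3288


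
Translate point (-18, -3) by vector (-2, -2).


Translation: (x+dx, y+dy) = (-18+-2, -3+-2) = (-20, -5)

(-20, -5)


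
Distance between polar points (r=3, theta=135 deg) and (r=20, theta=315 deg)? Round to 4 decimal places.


d = sqrt(r1^2 + r2^2 - 2*r1*r2*cos(t2-t1))
d = sqrt(3^2 + 20^2 - 2*3*20*cos(315-135)) = 23

23


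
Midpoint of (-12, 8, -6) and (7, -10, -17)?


Midpoint = ((-12+7)/2, (8+-10)/2, (-6+-17)/2) = (-2.5, -1, -11.5)

(-2.5, -1, -11.5)


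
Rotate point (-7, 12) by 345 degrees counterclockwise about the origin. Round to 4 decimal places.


x' = -7*cos(345) - 12*sin(345) = -3.6557
y' = -7*sin(345) + 12*cos(345) = 13.4028

(-3.6557, 13.4028)


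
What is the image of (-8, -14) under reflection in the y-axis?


Reflection across y-axis: (x, y) -> (-x, y)
(-8, -14) -> (8, -14)

(8, -14)


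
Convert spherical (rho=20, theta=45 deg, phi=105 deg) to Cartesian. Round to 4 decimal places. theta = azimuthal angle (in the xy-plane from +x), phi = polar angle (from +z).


x = 20 * sin(105) * cos(45) = 13.6603
y = 20 * sin(105) * sin(45) = 13.6603
z = 20 * cos(105) = -5.1764

(13.6603, 13.6603, -5.1764)


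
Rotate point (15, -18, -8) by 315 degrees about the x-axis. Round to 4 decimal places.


x' = 15
y' = -18*cos(315) - -8*sin(315) = -18.3848
z' = -18*sin(315) + -8*cos(315) = 7.0711

(15, -18.3848, 7.0711)


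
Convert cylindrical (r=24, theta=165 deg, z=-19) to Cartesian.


x = 24 * cos(165) = -23.1822
y = 24 * sin(165) = 6.2117
z = -19

(-23.1822, 6.2117, -19)


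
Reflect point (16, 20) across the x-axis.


Reflection across x-axis: (x, y) -> (x, -y)
(16, 20) -> (16, -20)

(16, -20)


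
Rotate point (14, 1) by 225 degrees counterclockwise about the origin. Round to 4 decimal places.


x' = 14*cos(225) - 1*sin(225) = -9.1924
y' = 14*sin(225) + 1*cos(225) = -10.6066

(-9.1924, -10.6066)


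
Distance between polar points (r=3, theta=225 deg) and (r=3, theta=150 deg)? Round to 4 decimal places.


d = sqrt(r1^2 + r2^2 - 2*r1*r2*cos(t2-t1))
d = sqrt(3^2 + 3^2 - 2*3*3*cos(150-225)) = 3.6526

3.6526


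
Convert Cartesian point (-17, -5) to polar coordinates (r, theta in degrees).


r = sqrt((-17)^2 + (-5)^2) = 17.72
theta = atan2(-5, -17) = 196.3895 degrees

r = 17.72, theta = 196.3895 degrees


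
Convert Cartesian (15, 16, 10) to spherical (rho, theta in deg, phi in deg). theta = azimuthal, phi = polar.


rho = sqrt(15^2 + 16^2 + 10^2) = 24.1039
theta = atan2(16, 15) = 46.8476 deg
phi = acos(10/24.1039) = 65.4889 deg

rho = 24.1039, theta = 46.8476 deg, phi = 65.4889 deg


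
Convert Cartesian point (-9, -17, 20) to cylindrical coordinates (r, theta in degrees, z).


r = sqrt((-9)^2 + (-17)^2) = 19.2354
theta = atan2(-17, -9) = 242.1027 deg
z = 20

r = 19.2354, theta = 242.1027 deg, z = 20


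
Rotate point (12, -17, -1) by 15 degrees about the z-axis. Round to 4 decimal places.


x' = 12*cos(15) - -17*sin(15) = 15.991
y' = 12*sin(15) + -17*cos(15) = -13.3149
z' = -1

(15.991, -13.3149, -1)


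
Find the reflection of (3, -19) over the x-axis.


Reflection across x-axis: (x, y) -> (x, -y)
(3, -19) -> (3, 19)

(3, 19)


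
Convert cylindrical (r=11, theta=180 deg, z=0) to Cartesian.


x = 11 * cos(180) = -11
y = 11 * sin(180) = 0
z = 0

(-11, 0, 0)


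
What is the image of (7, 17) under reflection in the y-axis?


Reflection across y-axis: (x, y) -> (-x, y)
(7, 17) -> (-7, 17)

(-7, 17)


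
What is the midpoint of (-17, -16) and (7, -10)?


Midpoint = ((-17+7)/2, (-16+-10)/2) = (-5, -13)

(-5, -13)


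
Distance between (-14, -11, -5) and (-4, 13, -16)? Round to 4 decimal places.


d = sqrt((-4--14)^2 + (13--11)^2 + (-16--5)^2) = 28.2312

28.2312


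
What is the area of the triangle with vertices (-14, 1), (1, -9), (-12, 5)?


Area = |x1(y2-y3) + x2(y3-y1) + x3(y1-y2)| / 2
= |-14*(-9-5) + 1*(5-1) + -12*(1--9)| / 2
= 40

40


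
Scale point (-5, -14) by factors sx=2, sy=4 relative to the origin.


Scaling: (x*sx, y*sy) = (-5*2, -14*4) = (-10, -56)

(-10, -56)


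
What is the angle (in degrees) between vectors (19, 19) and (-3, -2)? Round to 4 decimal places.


dot = 19*-3 + 19*-2 = -95
|u| = 26.8701, |v| = 3.6056
cos(angle) = -0.9806
angle = 168.6901 degrees

168.6901 degrees


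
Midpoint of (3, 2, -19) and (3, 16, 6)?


Midpoint = ((3+3)/2, (2+16)/2, (-19+6)/2) = (3, 9, -6.5)

(3, 9, -6.5)


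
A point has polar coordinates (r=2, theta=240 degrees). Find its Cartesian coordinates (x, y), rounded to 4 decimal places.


x = 2 * cos(240) = -1
y = 2 * sin(240) = -1.7321

(-1, -1.7321)


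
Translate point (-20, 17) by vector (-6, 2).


Translation: (x+dx, y+dy) = (-20+-6, 17+2) = (-26, 19)

(-26, 19)


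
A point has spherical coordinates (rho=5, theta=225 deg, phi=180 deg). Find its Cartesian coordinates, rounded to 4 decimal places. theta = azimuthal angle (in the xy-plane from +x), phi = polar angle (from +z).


x = 5 * sin(180) * cos(225) = 0
y = 5 * sin(180) * sin(225) = 0
z = 5 * cos(180) = -5

(0, 0, -5)


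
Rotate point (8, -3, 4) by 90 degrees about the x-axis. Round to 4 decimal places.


x' = 8
y' = -3*cos(90) - 4*sin(90) = -4
z' = -3*sin(90) + 4*cos(90) = -3

(8, -4, -3)


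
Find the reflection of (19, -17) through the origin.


Reflection through origin: (x, y) -> (-x, -y)
(19, -17) -> (-19, 17)

(-19, 17)


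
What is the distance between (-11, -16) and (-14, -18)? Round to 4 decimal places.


d = sqrt((-14--11)^2 + (-18--16)^2) = 3.6056

3.6056


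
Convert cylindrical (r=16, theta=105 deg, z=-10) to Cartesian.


x = 16 * cos(105) = -4.1411
y = 16 * sin(105) = 15.4548
z = -10

(-4.1411, 15.4548, -10)


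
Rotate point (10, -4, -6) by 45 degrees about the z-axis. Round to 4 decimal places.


x' = 10*cos(45) - -4*sin(45) = 9.8995
y' = 10*sin(45) + -4*cos(45) = 4.2426
z' = -6

(9.8995, 4.2426, -6)


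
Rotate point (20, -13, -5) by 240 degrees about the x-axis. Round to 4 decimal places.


x' = 20
y' = -13*cos(240) - -5*sin(240) = 2.1699
z' = -13*sin(240) + -5*cos(240) = 13.7583

(20, 2.1699, 13.7583)


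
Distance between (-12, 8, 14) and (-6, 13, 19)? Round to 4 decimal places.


d = sqrt((-6--12)^2 + (13-8)^2 + (19-14)^2) = 9.2736

9.2736


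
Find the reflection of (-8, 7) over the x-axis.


Reflection across x-axis: (x, y) -> (x, -y)
(-8, 7) -> (-8, -7)

(-8, -7)


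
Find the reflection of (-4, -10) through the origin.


Reflection through origin: (x, y) -> (-x, -y)
(-4, -10) -> (4, 10)

(4, 10)


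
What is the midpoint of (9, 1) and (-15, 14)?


Midpoint = ((9+-15)/2, (1+14)/2) = (-3, 7.5)

(-3, 7.5)


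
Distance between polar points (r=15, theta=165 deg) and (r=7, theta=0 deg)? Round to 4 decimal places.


d = sqrt(r1^2 + r2^2 - 2*r1*r2*cos(t2-t1))
d = sqrt(15^2 + 7^2 - 2*15*7*cos(0-165)) = 21.8368

21.8368


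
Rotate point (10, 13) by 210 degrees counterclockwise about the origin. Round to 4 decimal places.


x' = 10*cos(210) - 13*sin(210) = -2.1603
y' = 10*sin(210) + 13*cos(210) = -16.2583

(-2.1603, -16.2583)


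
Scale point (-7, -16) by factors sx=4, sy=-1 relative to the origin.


Scaling: (x*sx, y*sy) = (-7*4, -16*-1) = (-28, 16)

(-28, 16)


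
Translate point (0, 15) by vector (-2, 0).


Translation: (x+dx, y+dy) = (0+-2, 15+0) = (-2, 15)

(-2, 15)


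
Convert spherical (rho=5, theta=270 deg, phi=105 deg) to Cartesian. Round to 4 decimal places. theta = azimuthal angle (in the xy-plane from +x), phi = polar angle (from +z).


x = 5 * sin(105) * cos(270) = 0
y = 5 * sin(105) * sin(270) = -4.8296
z = 5 * cos(105) = -1.2941

(0, -4.8296, -1.2941)


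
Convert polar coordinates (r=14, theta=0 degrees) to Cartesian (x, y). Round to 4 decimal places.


x = 14 * cos(0) = 14
y = 14 * sin(0) = 0

(14, 0)


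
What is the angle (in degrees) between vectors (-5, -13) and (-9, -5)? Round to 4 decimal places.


dot = -5*-9 + -13*-5 = 110
|u| = 13.9284, |v| = 10.2956
cos(angle) = 0.7671
angle = 39.9079 degrees

39.9079 degrees


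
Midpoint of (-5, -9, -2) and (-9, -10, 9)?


Midpoint = ((-5+-9)/2, (-9+-10)/2, (-2+9)/2) = (-7, -9.5, 3.5)

(-7, -9.5, 3.5)


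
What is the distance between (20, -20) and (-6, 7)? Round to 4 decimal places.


d = sqrt((-6-20)^2 + (7--20)^2) = 37.4833

37.4833


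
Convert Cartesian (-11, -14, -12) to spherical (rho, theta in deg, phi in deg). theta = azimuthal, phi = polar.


rho = sqrt((-11)^2 + (-14)^2 + (-12)^2) = 21.4709
theta = atan2(-14, -11) = 231.8428 deg
phi = acos(-12/21.4709) = 123.9795 deg

rho = 21.4709, theta = 231.8428 deg, phi = 123.9795 deg


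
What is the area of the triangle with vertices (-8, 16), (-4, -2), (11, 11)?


Area = |x1(y2-y3) + x2(y3-y1) + x3(y1-y2)| / 2
= |-8*(-2-11) + -4*(11-16) + 11*(16--2)| / 2
= 161

161


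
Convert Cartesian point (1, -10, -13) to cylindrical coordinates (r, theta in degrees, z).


r = sqrt(1^2 + (-10)^2) = 10.0499
theta = atan2(-10, 1) = 275.7106 deg
z = -13

r = 10.0499, theta = 275.7106 deg, z = -13


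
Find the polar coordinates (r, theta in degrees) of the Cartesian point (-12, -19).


r = sqrt((-12)^2 + (-19)^2) = 22.4722
theta = atan2(-19, -12) = 237.7244 degrees

r = 22.4722, theta = 237.7244 degrees


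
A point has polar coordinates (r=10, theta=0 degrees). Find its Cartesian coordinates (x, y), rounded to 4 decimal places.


x = 10 * cos(0) = 10
y = 10 * sin(0) = 0

(10, 0)


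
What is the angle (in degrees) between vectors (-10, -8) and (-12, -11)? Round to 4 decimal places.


dot = -10*-12 + -8*-11 = 208
|u| = 12.8062, |v| = 16.2788
cos(angle) = 0.9977
angle = 3.8506 degrees

3.8506 degrees


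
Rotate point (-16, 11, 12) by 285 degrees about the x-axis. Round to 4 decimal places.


x' = -16
y' = 11*cos(285) - 12*sin(285) = 14.4381
z' = 11*sin(285) + 12*cos(285) = -7.5194

(-16, 14.4381, -7.5194)


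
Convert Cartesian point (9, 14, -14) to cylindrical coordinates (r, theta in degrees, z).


r = sqrt(9^2 + 14^2) = 16.6433
theta = atan2(14, 9) = 57.2648 deg
z = -14

r = 16.6433, theta = 57.2648 deg, z = -14


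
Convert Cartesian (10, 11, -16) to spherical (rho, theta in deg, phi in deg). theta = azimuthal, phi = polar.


rho = sqrt(10^2 + 11^2 + (-16)^2) = 21.8403
theta = atan2(11, 10) = 47.7263 deg
phi = acos(-16/21.8403) = 137.1039 deg

rho = 21.8403, theta = 47.7263 deg, phi = 137.1039 deg


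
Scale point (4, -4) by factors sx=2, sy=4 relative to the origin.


Scaling: (x*sx, y*sy) = (4*2, -4*4) = (8, -16)

(8, -16)


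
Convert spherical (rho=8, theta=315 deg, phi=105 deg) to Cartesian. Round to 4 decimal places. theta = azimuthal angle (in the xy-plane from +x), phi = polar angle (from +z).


x = 8 * sin(105) * cos(315) = 5.4641
y = 8 * sin(105) * sin(315) = -5.4641
z = 8 * cos(105) = -2.0706

(5.4641, -5.4641, -2.0706)


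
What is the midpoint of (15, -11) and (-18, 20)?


Midpoint = ((15+-18)/2, (-11+20)/2) = (-1.5, 4.5)

(-1.5, 4.5)


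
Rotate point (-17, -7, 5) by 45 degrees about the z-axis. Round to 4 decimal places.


x' = -17*cos(45) - -7*sin(45) = -7.0711
y' = -17*sin(45) + -7*cos(45) = -16.9706
z' = 5

(-7.0711, -16.9706, 5)


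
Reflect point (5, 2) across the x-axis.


Reflection across x-axis: (x, y) -> (x, -y)
(5, 2) -> (5, -2)

(5, -2)


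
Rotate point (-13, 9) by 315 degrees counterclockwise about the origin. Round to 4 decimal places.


x' = -13*cos(315) - 9*sin(315) = -2.8284
y' = -13*sin(315) + 9*cos(315) = 15.5563

(-2.8284, 15.5563)


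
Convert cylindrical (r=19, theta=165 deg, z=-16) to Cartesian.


x = 19 * cos(165) = -18.3526
y = 19 * sin(165) = 4.9176
z = -16

(-18.3526, 4.9176, -16)


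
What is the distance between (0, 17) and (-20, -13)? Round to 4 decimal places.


d = sqrt((-20-0)^2 + (-13-17)^2) = 36.0555

36.0555


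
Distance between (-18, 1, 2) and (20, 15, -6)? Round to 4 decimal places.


d = sqrt((20--18)^2 + (15-1)^2 + (-6-2)^2) = 41.2795

41.2795


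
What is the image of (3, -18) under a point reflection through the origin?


Reflection through origin: (x, y) -> (-x, -y)
(3, -18) -> (-3, 18)

(-3, 18)


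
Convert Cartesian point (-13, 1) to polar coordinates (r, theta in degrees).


r = sqrt((-13)^2 + 1^2) = 13.0384
theta = atan2(1, -13) = 175.6013 degrees

r = 13.0384, theta = 175.6013 degrees


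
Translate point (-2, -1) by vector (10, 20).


Translation: (x+dx, y+dy) = (-2+10, -1+20) = (8, 19)

(8, 19)


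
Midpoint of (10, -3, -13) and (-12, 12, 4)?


Midpoint = ((10+-12)/2, (-3+12)/2, (-13+4)/2) = (-1, 4.5, -4.5)

(-1, 4.5, -4.5)


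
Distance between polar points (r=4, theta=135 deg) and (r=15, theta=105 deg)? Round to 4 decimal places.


d = sqrt(r1^2 + r2^2 - 2*r1*r2*cos(t2-t1))
d = sqrt(4^2 + 15^2 - 2*4*15*cos(105-135)) = 11.708

11.708


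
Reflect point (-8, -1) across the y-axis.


Reflection across y-axis: (x, y) -> (-x, y)
(-8, -1) -> (8, -1)

(8, -1)


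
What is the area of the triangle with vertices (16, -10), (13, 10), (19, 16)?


Area = |x1(y2-y3) + x2(y3-y1) + x3(y1-y2)| / 2
= |16*(10-16) + 13*(16--10) + 19*(-10-10)| / 2
= 69

69


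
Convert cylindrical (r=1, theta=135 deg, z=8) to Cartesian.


x = 1 * cos(135) = -0.7071
y = 1 * sin(135) = 0.7071
z = 8

(-0.7071, 0.7071, 8)


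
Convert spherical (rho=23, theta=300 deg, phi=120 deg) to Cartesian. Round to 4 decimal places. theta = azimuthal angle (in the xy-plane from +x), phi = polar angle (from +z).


x = 23 * sin(120) * cos(300) = 9.9593
y = 23 * sin(120) * sin(300) = -17.25
z = 23 * cos(120) = -11.5

(9.9593, -17.25, -11.5)


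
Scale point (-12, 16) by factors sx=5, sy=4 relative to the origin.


Scaling: (x*sx, y*sy) = (-12*5, 16*4) = (-60, 64)

(-60, 64)


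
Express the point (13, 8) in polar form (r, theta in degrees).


r = sqrt(13^2 + 8^2) = 15.2643
theta = atan2(8, 13) = 31.6075 degrees

r = 15.2643, theta = 31.6075 degrees


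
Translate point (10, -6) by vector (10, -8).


Translation: (x+dx, y+dy) = (10+10, -6+-8) = (20, -14)

(20, -14)


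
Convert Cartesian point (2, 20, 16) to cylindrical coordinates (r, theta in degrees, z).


r = sqrt(2^2 + 20^2) = 20.0998
theta = atan2(20, 2) = 84.2894 deg
z = 16

r = 20.0998, theta = 84.2894 deg, z = 16


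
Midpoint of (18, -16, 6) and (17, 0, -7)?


Midpoint = ((18+17)/2, (-16+0)/2, (6+-7)/2) = (17.5, -8, -0.5)

(17.5, -8, -0.5)


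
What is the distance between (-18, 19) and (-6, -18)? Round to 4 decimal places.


d = sqrt((-6--18)^2 + (-18-19)^2) = 38.8973

38.8973


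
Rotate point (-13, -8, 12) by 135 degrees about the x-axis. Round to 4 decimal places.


x' = -13
y' = -8*cos(135) - 12*sin(135) = -2.8284
z' = -8*sin(135) + 12*cos(135) = -14.1421

(-13, -2.8284, -14.1421)


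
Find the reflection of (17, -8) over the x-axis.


Reflection across x-axis: (x, y) -> (x, -y)
(17, -8) -> (17, 8)

(17, 8)


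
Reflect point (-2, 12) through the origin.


Reflection through origin: (x, y) -> (-x, -y)
(-2, 12) -> (2, -12)

(2, -12)


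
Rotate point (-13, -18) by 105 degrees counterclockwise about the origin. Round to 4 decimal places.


x' = -13*cos(105) - -18*sin(105) = 20.7513
y' = -13*sin(105) + -18*cos(105) = -7.8983

(20.7513, -7.8983)


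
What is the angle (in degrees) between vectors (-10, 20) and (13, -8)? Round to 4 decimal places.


dot = -10*13 + 20*-8 = -290
|u| = 22.3607, |v| = 15.2643
cos(angle) = -0.8496
angle = 148.1726 degrees

148.1726 degrees


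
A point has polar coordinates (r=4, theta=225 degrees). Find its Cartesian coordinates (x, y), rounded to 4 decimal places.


x = 4 * cos(225) = -2.8284
y = 4 * sin(225) = -2.8284

(-2.8284, -2.8284)


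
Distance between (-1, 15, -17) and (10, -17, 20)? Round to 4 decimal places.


d = sqrt((10--1)^2 + (-17-15)^2 + (20--17)^2) = 50.1398

50.1398


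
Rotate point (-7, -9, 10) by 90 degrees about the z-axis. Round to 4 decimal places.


x' = -7*cos(90) - -9*sin(90) = 9
y' = -7*sin(90) + -9*cos(90) = -7
z' = 10

(9, -7, 10)


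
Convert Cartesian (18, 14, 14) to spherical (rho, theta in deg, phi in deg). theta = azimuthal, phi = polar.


rho = sqrt(18^2 + 14^2 + 14^2) = 26.7582
theta = atan2(14, 18) = 37.875 deg
phi = acos(14/26.7582) = 58.4525 deg

rho = 26.7582, theta = 37.875 deg, phi = 58.4525 deg


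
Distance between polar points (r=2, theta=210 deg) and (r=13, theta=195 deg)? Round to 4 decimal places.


d = sqrt(r1^2 + r2^2 - 2*r1*r2*cos(t2-t1))
d = sqrt(2^2 + 13^2 - 2*2*13*cos(195-210)) = 11.0802

11.0802


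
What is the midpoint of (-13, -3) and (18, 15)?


Midpoint = ((-13+18)/2, (-3+15)/2) = (2.5, 6)

(2.5, 6)


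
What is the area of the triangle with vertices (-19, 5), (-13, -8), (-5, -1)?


Area = |x1(y2-y3) + x2(y3-y1) + x3(y1-y2)| / 2
= |-19*(-8--1) + -13*(-1-5) + -5*(5--8)| / 2
= 73

73


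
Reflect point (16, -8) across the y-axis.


Reflection across y-axis: (x, y) -> (-x, y)
(16, -8) -> (-16, -8)

(-16, -8)


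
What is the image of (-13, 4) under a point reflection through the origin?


Reflection through origin: (x, y) -> (-x, -y)
(-13, 4) -> (13, -4)

(13, -4)


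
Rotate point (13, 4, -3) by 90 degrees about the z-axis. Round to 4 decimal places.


x' = 13*cos(90) - 4*sin(90) = -4
y' = 13*sin(90) + 4*cos(90) = 13
z' = -3

(-4, 13, -3)


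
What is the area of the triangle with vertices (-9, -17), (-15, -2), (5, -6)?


Area = |x1(y2-y3) + x2(y3-y1) + x3(y1-y2)| / 2
= |-9*(-2--6) + -15*(-6--17) + 5*(-17--2)| / 2
= 138

138


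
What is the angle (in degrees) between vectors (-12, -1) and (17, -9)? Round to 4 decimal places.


dot = -12*17 + -1*-9 = -195
|u| = 12.0416, |v| = 19.2354
cos(angle) = -0.8419
angle = 147.3391 degrees

147.3391 degrees


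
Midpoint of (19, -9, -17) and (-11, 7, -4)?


Midpoint = ((19+-11)/2, (-9+7)/2, (-17+-4)/2) = (4, -1, -10.5)

(4, -1, -10.5)


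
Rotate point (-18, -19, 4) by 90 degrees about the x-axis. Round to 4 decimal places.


x' = -18
y' = -19*cos(90) - 4*sin(90) = -4
z' = -19*sin(90) + 4*cos(90) = -19

(-18, -4, -19)


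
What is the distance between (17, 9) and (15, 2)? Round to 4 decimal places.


d = sqrt((15-17)^2 + (2-9)^2) = 7.2801

7.2801


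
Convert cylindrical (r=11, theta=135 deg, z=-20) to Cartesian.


x = 11 * cos(135) = -7.7782
y = 11 * sin(135) = 7.7782
z = -20

(-7.7782, 7.7782, -20)


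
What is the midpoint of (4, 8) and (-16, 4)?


Midpoint = ((4+-16)/2, (8+4)/2) = (-6, 6)

(-6, 6)


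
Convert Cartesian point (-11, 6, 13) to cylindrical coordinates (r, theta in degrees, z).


r = sqrt((-11)^2 + 6^2) = 12.53
theta = atan2(6, -11) = 151.3895 deg
z = 13

r = 12.53, theta = 151.3895 deg, z = 13


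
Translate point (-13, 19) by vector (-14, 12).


Translation: (x+dx, y+dy) = (-13+-14, 19+12) = (-27, 31)

(-27, 31)


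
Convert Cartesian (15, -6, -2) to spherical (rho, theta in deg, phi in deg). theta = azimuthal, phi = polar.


rho = sqrt(15^2 + (-6)^2 + (-2)^2) = 16.2788
theta = atan2(-6, 15) = 338.1986 deg
phi = acos(-2/16.2788) = 97.0571 deg

rho = 16.2788, theta = 338.1986 deg, phi = 97.0571 deg


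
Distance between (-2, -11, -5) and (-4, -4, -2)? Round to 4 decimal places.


d = sqrt((-4--2)^2 + (-4--11)^2 + (-2--5)^2) = 7.874

7.874


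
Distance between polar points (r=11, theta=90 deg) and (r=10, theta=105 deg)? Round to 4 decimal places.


d = sqrt(r1^2 + r2^2 - 2*r1*r2*cos(t2-t1))
d = sqrt(11^2 + 10^2 - 2*11*10*cos(105-90)) = 2.9148

2.9148


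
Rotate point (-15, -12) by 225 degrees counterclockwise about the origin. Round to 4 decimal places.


x' = -15*cos(225) - -12*sin(225) = 2.1213
y' = -15*sin(225) + -12*cos(225) = 19.0919

(2.1213, 19.0919)


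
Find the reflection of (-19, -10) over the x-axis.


Reflection across x-axis: (x, y) -> (x, -y)
(-19, -10) -> (-19, 10)

(-19, 10)


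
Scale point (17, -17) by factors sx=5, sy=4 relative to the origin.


Scaling: (x*sx, y*sy) = (17*5, -17*4) = (85, -68)

(85, -68)


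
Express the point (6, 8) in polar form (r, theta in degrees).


r = sqrt(6^2 + 8^2) = 10
theta = atan2(8, 6) = 53.1301 degrees

r = 10, theta = 53.1301 degrees


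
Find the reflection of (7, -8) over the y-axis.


Reflection across y-axis: (x, y) -> (-x, y)
(7, -8) -> (-7, -8)

(-7, -8)


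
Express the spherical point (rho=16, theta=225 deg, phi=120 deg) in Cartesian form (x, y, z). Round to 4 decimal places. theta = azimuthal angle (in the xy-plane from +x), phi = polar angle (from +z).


x = 16 * sin(120) * cos(225) = -9.798
y = 16 * sin(120) * sin(225) = -9.798
z = 16 * cos(120) = -8

(-9.798, -9.798, -8)


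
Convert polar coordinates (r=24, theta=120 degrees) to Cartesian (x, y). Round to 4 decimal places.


x = 24 * cos(120) = -12
y = 24 * sin(120) = 20.7846

(-12, 20.7846)


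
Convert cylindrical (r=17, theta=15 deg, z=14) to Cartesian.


x = 17 * cos(15) = 16.4207
y = 17 * sin(15) = 4.3999
z = 14

(16.4207, 4.3999, 14)


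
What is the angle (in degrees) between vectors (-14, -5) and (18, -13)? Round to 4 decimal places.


dot = -14*18 + -5*-13 = -187
|u| = 14.8661, |v| = 22.2036
cos(angle) = -0.5665
angle = 124.5085 degrees

124.5085 degrees


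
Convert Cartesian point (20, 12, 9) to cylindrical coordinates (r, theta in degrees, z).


r = sqrt(20^2 + 12^2) = 23.3238
theta = atan2(12, 20) = 30.9638 deg
z = 9

r = 23.3238, theta = 30.9638 deg, z = 9


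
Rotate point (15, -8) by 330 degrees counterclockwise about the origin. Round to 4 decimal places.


x' = 15*cos(330) - -8*sin(330) = 8.9904
y' = 15*sin(330) + -8*cos(330) = -14.4282

(8.9904, -14.4282)
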